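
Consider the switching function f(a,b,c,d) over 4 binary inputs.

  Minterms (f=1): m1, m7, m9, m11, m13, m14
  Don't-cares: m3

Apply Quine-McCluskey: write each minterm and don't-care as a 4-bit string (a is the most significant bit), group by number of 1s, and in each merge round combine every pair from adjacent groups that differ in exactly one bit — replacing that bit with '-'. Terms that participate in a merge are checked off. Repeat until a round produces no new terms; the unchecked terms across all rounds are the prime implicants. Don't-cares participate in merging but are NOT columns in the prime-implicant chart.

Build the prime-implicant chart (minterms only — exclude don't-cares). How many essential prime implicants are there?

4

[col 0] 0001*, 0011*, 0111*, 1001*, 1011*, 1101*, 1110
[col 1] -001*, -011*, 0-11, 00-1*, 1-01, 10-1*
[col 2] -0-1
Prime implicants: -0-1, 0-11, 1-01, 1110
PI chart (minterm → PIs covering it):
  1 | -0-1  (sole → essential)
  7 | 0-11  (sole → essential)
  9 | -0-1,1-01
  11 | -0-1  (sole → essential)
  13 | 1-01  (sole → essential)
  14 | 1110  (sole → essential)
Essential prime implicants: -0-1, 0-11, 1-01, 1110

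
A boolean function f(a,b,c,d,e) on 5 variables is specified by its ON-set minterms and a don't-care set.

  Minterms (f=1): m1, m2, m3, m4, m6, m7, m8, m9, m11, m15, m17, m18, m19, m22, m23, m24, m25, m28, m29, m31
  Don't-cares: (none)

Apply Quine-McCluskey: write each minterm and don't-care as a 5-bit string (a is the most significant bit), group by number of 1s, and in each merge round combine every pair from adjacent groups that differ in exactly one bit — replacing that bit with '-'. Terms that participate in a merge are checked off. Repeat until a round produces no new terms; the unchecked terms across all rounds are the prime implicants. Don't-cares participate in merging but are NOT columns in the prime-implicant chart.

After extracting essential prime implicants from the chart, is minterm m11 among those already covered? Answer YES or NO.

NO

size-2^0 implicants → 00001(✓)  00010(✓)  00011(✓)  00100(✓)  00110(✓)  00111(✓)  01000(✓)  01001(✓)  01011(✓)  01111(✓)  10001(✓)  10010(✓)  10011(✓)  10110(✓)  10111(✓)  11000(✓)  11001(✓)  11100(✓)  11101(✓)  11111(✓)
size-2^1 implicants → -0001(✓)  -0010(✓)  -0011(✓)  -0110(✓)  -0111(✓)  -1000(✓)  -1001(✓)  -1111(✓)  0-001(✓)  0-011(✓)  0-111(✓)  00-10(✓)  00-11(✓)  000-1(✓)  0001-(✓)  001-0  0011-(✓)  01-11(✓)  010-1(✓)  0100-(✓)  1-001(✓)  1-111(✓)  10-10(✓)  10-11(✓)  100-1(✓)  1001-(✓)  1011-(✓)  11-00(✓)  11-01(✓)  1100-(✓)  111-1  1110-(✓)
size-2^2 implicants → --001  --111  -0-10(✓)  -0-11(✓)  -00-1  -001-(✓)  -011-(✓)  -100-  0--11  0-0-1  00-1-(✓)  10-1-(✓)  11-0-
size-2^3 implicants → -0-1-
Unchecked terms (primes): --001, --111, -0-1-, -00-1, -100-, 0--11, 0-0-1, 001-0, 11-0-, 111-1
Minterm coverage:
  m1 ⊆ --001,-00-1,0-0-1
  m2 ⊆ -0-1- [E]
  m3 ⊆ -0-1-,-00-1,0--11,0-0-1
  m4 ⊆ 001-0 [E]
  m6 ⊆ -0-1-,001-0
  m7 ⊆ --111,-0-1-,0--11
  m8 ⊆ -100- [E]
  m9 ⊆ --001,-100-,0-0-1
  m11 ⊆ 0--11,0-0-1
  m15 ⊆ --111,0--11
  m17 ⊆ --001,-00-1
  m18 ⊆ -0-1- [E]
  m19 ⊆ -0-1-,-00-1
  m22 ⊆ -0-1- [E]
  m23 ⊆ --111,-0-1-
  m24 ⊆ -100-,11-0-
  m25 ⊆ --001,-100-,11-0-
  m28 ⊆ 11-0- [E]
  m29 ⊆ 11-0-,111-1
  m31 ⊆ --111,111-1
E = {-0-1-, -100-, 001-0, 11-0-}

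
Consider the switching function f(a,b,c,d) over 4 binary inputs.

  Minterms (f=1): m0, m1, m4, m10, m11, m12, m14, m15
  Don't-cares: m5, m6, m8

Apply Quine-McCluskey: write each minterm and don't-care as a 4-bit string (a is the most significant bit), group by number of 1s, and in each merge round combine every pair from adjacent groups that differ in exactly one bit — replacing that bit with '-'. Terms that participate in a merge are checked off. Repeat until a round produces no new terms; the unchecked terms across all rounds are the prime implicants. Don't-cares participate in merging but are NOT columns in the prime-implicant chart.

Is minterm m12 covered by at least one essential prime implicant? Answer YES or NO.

NO

[col 0] 0000*, 0001*, 0100*, 0101*, 0110*, 1000*, 1010*, 1011*, 1100*, 1110*, 1111*
[col 1] -000*, -100*, -110*, 0-00*, 0-01*, 000-*, 01-0*, 010-*, 1-00*, 1-10*, 1-11*, 10-0*, 101-*, 11-0*, 111-*
[col 2] --00, -1-0, 0-0-, 1--0, 1-1-
Prime implicants: --00, -1-0, 0-0-, 1--0, 1-1-
PI chart (minterm → PIs covering it):
  0 | --00,0-0-
  1 | 0-0-  (sole → essential)
  4 | --00,-1-0,0-0-
  10 | 1--0,1-1-
  11 | 1-1-  (sole → essential)
  12 | --00,-1-0,1--0
  14 | -1-0,1--0,1-1-
  15 | 1-1-  (sole → essential)
Essential prime implicants: 0-0-, 1-1-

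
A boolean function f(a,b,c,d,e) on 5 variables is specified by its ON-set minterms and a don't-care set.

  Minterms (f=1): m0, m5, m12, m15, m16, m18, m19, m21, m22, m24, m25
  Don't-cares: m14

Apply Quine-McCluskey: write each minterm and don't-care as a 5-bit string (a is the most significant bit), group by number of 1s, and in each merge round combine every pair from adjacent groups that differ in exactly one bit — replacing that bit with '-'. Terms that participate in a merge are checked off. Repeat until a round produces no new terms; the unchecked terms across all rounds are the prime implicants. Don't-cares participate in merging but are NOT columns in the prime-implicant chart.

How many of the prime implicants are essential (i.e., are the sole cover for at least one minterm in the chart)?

[col 0] 00000*, 00101*, 01100*, 01110*, 01111*, 10000*, 10010*, 10011*, 10101*, 10110*, 11000*, 11001*
[col 1] -0000, -0101, 011-0, 0111-, 1-000, 10-10, 100-0, 1001-, 1100-
Prime implicants: -0000, -0101, 011-0, 0111-, 1-000, 10-10, 100-0, 1001-, 1100-
PI chart (minterm → PIs covering it):
  0 | -0000  (sole → essential)
  5 | -0101  (sole → essential)
  12 | 011-0  (sole → essential)
  15 | 0111-  (sole → essential)
  16 | -0000,1-000,100-0
  18 | 10-10,100-0,1001-
  19 | 1001-  (sole → essential)
  21 | -0101  (sole → essential)
  22 | 10-10  (sole → essential)
  24 | 1-000,1100-
  25 | 1100-  (sole → essential)
Essential prime implicants: -0000, -0101, 011-0, 0111-, 10-10, 1001-, 1100-

7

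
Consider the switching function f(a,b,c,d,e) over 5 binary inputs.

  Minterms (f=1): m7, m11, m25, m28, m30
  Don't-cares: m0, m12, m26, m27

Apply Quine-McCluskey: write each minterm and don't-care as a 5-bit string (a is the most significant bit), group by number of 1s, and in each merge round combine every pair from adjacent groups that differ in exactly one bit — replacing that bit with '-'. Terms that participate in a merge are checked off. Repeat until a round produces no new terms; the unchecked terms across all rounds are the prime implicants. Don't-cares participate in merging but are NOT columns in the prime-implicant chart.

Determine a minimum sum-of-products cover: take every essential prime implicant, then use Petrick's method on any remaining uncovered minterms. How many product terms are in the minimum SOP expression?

4

[col 0] 00000, 00111, 01011*, 01100*, 11001*, 11010*, 11011*, 11100*, 11110*
[col 1] -1011, -1100, 11-10, 110-1, 1101-, 111-0
Prime implicants: -1011, -1100, 00000, 00111, 11-10, 110-1, 1101-, 111-0
PI chart (minterm → PIs covering it):
  7 | 00111  (sole → essential)
  11 | -1011  (sole → essential)
  25 | 110-1  (sole → essential)
  28 | -1100,111-0
  30 | 11-10,111-0
Essential prime implicants: -1011, 00111, 110-1
Petrick residual → 111-0
Minimum SOP uses 4 PIs: bc'de + a'b'cde + abc'e + abce'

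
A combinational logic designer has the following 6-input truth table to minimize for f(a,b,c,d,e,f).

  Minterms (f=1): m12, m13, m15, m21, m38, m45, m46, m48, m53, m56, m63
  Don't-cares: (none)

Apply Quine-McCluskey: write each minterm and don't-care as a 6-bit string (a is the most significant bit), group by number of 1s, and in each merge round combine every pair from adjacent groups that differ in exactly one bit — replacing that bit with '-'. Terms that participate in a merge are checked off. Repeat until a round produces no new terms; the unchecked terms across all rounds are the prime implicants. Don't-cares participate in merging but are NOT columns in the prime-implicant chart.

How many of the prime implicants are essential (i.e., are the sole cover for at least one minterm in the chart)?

7

size-2^0 implicants → 001100(✓)  001101(✓)  001111(✓)  010101(✓)  100110(✓)  101101(✓)  101110(✓)  110000(✓)  110101(✓)  111000(✓)  111111
size-2^1 implicants → -01101  -10101  0011-1  00110-  10-110  11-000
Unchecked terms (primes): -01101, -10101, 0011-1, 00110-, 10-110, 11-000, 111111
Minterm coverage:
  m12 ⊆ 00110- [E]
  m13 ⊆ -01101,0011-1,00110-
  m15 ⊆ 0011-1 [E]
  m21 ⊆ -10101 [E]
  m38 ⊆ 10-110 [E]
  m45 ⊆ -01101 [E]
  m46 ⊆ 10-110 [E]
  m48 ⊆ 11-000 [E]
  m53 ⊆ -10101 [E]
  m56 ⊆ 11-000 [E]
  m63 ⊆ 111111 [E]
E = {-01101, -10101, 0011-1, 00110-, 10-110, 11-000, 111111}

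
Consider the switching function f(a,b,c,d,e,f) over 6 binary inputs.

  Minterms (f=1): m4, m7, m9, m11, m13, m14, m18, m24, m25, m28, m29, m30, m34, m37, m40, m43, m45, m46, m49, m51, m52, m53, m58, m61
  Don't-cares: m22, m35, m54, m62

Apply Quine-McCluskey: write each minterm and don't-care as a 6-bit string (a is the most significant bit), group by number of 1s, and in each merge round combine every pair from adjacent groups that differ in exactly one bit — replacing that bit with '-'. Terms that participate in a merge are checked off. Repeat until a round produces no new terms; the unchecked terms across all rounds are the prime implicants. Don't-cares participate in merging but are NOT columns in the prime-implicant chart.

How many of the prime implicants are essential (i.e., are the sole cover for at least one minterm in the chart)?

[col 0] 000100, 000111, 001001*, 001011*, 001101*, 001110*, 010010*, 010110*, 011000*, 011001*, 011100*, 011101*, 011110*, 100010*, 100011*, 100101*, 101000, 101011*, 101101*, 101110*, 110001*, 110011*, 110100*, 110101*, 110110*, 111010*, 111101*, 111110*
[col 1] -01011, -01101*, -01110*, -10110*, -11101*, -11110*, 0-1001*, 0-1101*, 0-1110*, 001-01*, 0010-1, 01-110*, 010-10, 011-00*, 011-01*, 01100-*, 0111-0, 01110-*, 1-0011, 1-0101*, 1-1101*, 1-1110*, 10-011, 10-101*, 10001-, 11-101*, 11-110*, 110-01, 1100-1, 1101-0, 11010-, 111-10
[col 2] --1101, --1110, -1-110, 0-1-01, 011-0-, 1--101
Prime implicants: --1101, --1110, -01011, -1-110, 0-1-01, 000100, 000111, 0010-1, 010-10, 011-0-, 0111-0, 1--101, 1-0011, 10-011, 10001-, 101000, 110-01, 1100-1, 1101-0, 11010-, 111-10
PI chart (minterm → PIs covering it):
  4 | 000100  (sole → essential)
  7 | 000111  (sole → essential)
  9 | 0-1-01,0010-1
  11 | -01011,0010-1
  13 | --1101,0-1-01
  14 | --1110  (sole → essential)
  18 | 010-10  (sole → essential)
  24 | 011-0-  (sole → essential)
  25 | 0-1-01,011-0-
  28 | 011-0-,0111-0
  29 | --1101,0-1-01,011-0-
  30 | --1110,-1-110,0111-0
  34 | 10001-  (sole → essential)
  37 | 1--101  (sole → essential)
  40 | 101000  (sole → essential)
  43 | -01011,10-011
  45 | --1101,1--101
  46 | --1110  (sole → essential)
  49 | 110-01,1100-1
  51 | 1-0011,1100-1
  52 | 1101-0,11010-
  53 | 1--101,110-01,11010-
  58 | 111-10  (sole → essential)
  61 | --1101,1--101
Essential prime implicants: --1110, 000100, 000111, 010-10, 011-0-, 1--101, 10001-, 101000, 111-10

9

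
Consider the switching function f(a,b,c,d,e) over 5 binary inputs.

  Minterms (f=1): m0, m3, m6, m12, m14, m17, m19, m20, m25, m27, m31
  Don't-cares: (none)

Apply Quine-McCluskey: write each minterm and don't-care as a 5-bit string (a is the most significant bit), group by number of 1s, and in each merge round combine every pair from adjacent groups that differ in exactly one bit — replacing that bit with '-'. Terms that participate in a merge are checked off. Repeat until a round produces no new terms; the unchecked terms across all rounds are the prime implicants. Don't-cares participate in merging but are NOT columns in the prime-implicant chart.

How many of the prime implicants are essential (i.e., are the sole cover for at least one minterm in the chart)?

size-2^0 implicants → 00000  00011(✓)  00110(✓)  01100(✓)  01110(✓)  10001(✓)  10011(✓)  10100  11001(✓)  11011(✓)  11111(✓)
size-2^1 implicants → -0011  0-110  011-0  1-001(✓)  1-011(✓)  100-1(✓)  11-11  110-1(✓)
size-2^2 implicants → 1-0-1
Unchecked terms (primes): -0011, 0-110, 00000, 011-0, 1-0-1, 10100, 11-11
Minterm coverage:
  m0 ⊆ 00000 [E]
  m3 ⊆ -0011 [E]
  m6 ⊆ 0-110 [E]
  m12 ⊆ 011-0 [E]
  m14 ⊆ 0-110,011-0
  m17 ⊆ 1-0-1 [E]
  m19 ⊆ -0011,1-0-1
  m20 ⊆ 10100 [E]
  m25 ⊆ 1-0-1 [E]
  m27 ⊆ 1-0-1,11-11
  m31 ⊆ 11-11 [E]
E = {-0011, 0-110, 00000, 011-0, 1-0-1, 10100, 11-11}

7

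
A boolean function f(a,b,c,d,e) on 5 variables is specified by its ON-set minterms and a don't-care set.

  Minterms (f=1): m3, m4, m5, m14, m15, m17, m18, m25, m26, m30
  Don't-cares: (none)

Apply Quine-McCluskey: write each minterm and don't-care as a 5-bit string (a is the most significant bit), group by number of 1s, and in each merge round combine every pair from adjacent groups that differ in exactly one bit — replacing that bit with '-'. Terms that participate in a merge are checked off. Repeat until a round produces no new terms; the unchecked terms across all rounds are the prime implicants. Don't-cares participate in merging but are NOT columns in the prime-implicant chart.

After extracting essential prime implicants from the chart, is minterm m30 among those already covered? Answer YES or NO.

NO

Round 0: 00011 00100✓ 00101✓ 01110✓ 01111✓ 10001✓ 10010✓ 11001✓ 11010✓ 11110✓
Round 1: -1110 0010- 0111- 1-001 1-010 11-10
PIs = {-1110, 00011, 0010-, 0111-, 1-001, 1-010, 11-10}
Coverage chart:
  m3: 00011 ←essential
  m4: 0010- ←essential
  m5: 0010- ←essential
  m14: -1110,0111-
  m15: 0111- ←essential
  m17: 1-001 ←essential
  m18: 1-010 ←essential
  m25: 1-001 ←essential
  m26: 1-010,11-10
  m30: -1110,11-10
Essential: 00011, 0010-, 0111-, 1-001, 1-010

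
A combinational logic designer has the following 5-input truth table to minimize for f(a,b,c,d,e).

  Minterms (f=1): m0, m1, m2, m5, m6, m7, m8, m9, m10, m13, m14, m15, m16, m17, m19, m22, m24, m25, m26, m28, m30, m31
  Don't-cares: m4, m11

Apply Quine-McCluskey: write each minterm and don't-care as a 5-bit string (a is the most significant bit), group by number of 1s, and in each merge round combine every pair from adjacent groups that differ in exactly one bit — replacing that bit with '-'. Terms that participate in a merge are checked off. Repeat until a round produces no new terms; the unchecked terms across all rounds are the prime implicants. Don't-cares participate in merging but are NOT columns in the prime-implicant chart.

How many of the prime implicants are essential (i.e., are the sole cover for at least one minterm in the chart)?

Round 0: 00000✓ 00001✓ 00010✓ 00100✓ 00101✓ 00110✓ 00111✓ 01000✓ 01001✓ 01010✓ 01011✓ 01101✓ 01110✓ 01111✓ 10000✓ 10001✓ 10011✓ 10110✓ 11000✓ 11001✓ 11010✓ 11100✓ 11110✓ 11111✓
Round 1: -0000✓ -0001✓ -0110✓ -1000✓ -1001✓ -1010✓ -1110✓ -1111✓ 0-000✓ 0-001✓ 0-010✓ 0-101✓ 0-110✓ 0-111✓ 00-00✓ 00-01✓ 00-10✓ 000-0✓ 0000-✓ 001-0✓ 001-1✓ 0010-✓ 0011-✓ 01-01✓ 01-10✓ 01-11✓ 010-0✓ 010-1✓ 0100-✓ 0101-✓ 011-1✓ 0111-✓ 1-000✓ 1-001✓ 1-110✓ 100-1 1000-✓ 11-00✓ 11-10✓ 110-0✓ 1100-✓ 111-0✓ 1111-✓
Round 2: --000✓ --001✓ --110 -000-✓ -1-10 -10-0 -100-✓ -111- 0--01 0--10 0-0-0 0-00-✓ 0-1-1 0-11- 00--0 00-0- 001-- 01--1 01-1- 010-- 1-00-✓ 11--0
Round 3: --00-
PIs = {--00-, --110, -1-10, -10-0, -111-, 0--01, 0--10, 0-0-0, 0-1-1, 0-11-, 00--0, 00-0-, 001--, 01--1, 01-1-, 010--, 100-1, 11--0}
Coverage chart:
  m0: --00-,0-0-0,00--0,00-0-
  m1: --00-,0--01,00-0-
  m2: 0--10,0-0-0,00--0
  m5: 0--01,0-1-1,00-0-,001--
  m6: --110,0--10,0-11-,00--0,001--
  m7: 0-1-1,0-11-,001--
  m8: --00-,-10-0,0-0-0,010--
  m9: --00-,0--01,01--1,010--
  m10: -1-10,-10-0,0--10,0-0-0,01-1-,010--
  m13: 0--01,0-1-1,01--1
  m14: --110,-1-10,-111-,0--10,0-11-,01-1-
  m15: -111-,0-1-1,0-11-,01--1,01-1-
  m16: --00- ←essential
  m17: --00-,100-1
  m19: 100-1 ←essential
  m22: --110 ←essential
  m24: --00-,-10-0,11--0
  m25: --00- ←essential
  m26: -1-10,-10-0,11--0
  m28: 11--0 ←essential
  m30: --110,-1-10,-111-,11--0
  m31: -111- ←essential
Essential: --00-, --110, -111-, 100-1, 11--0

5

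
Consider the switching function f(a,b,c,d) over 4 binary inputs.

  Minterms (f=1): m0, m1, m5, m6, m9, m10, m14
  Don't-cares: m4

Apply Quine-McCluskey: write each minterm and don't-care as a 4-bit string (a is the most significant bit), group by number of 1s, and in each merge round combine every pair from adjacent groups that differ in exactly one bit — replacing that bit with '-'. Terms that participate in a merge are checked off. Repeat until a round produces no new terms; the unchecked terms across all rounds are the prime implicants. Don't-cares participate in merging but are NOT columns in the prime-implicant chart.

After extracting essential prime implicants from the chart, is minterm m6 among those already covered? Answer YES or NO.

[col 0] 0000*, 0001*, 0100*, 0101*, 0110*, 1001*, 1010*, 1110*
[col 1] -001, -110, 0-00*, 0-01*, 000-*, 01-0, 010-*, 1-10
[col 2] 0-0-
Prime implicants: -001, -110, 0-0-, 01-0, 1-10
PI chart (minterm → PIs covering it):
  0 | 0-0-  (sole → essential)
  1 | -001,0-0-
  5 | 0-0-  (sole → essential)
  6 | -110,01-0
  9 | -001  (sole → essential)
  10 | 1-10  (sole → essential)
  14 | -110,1-10
Essential prime implicants: -001, 0-0-, 1-10

NO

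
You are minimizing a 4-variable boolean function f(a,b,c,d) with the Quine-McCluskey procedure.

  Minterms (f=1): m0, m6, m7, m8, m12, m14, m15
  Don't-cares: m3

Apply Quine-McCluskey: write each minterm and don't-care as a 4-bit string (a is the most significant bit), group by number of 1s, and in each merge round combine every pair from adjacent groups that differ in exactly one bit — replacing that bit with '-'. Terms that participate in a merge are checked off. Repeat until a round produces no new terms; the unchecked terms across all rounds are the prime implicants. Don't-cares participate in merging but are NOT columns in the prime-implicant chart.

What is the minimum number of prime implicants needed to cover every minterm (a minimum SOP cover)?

Round 0: 0000✓ 0011✓ 0110✓ 0111✓ 1000✓ 1100✓ 1110✓ 1111✓
Round 1: -000 -110✓ -111✓ 0-11 011-✓ 1-00 11-0 111-✓
Round 2: -11-
PIs = {-000, -11-, 0-11, 1-00, 11-0}
Coverage chart:
  m0: -000 ←essential
  m6: -11- ←essential
  m7: -11-,0-11
  m8: -000,1-00
  m12: 1-00,11-0
  m14: -11-,11-0
  m15: -11- ←essential
Essential: -000, -11-
Petrick residual → 1-00
Min cover (3 terms): b'c'd' + bc + ac'd'

3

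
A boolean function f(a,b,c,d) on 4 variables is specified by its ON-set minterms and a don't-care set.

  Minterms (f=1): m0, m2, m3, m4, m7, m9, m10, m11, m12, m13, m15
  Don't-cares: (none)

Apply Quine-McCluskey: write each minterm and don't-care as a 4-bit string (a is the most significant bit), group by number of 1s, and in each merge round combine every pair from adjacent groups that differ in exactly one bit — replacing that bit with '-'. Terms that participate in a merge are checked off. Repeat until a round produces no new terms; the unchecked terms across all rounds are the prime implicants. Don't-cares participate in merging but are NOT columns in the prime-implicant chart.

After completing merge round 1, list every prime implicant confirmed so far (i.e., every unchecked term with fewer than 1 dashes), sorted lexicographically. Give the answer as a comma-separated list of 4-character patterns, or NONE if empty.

[col 0] 0000*, 0010*, 0011*, 0100*, 0111*, 1001*, 1010*, 1011*, 1100*, 1101*, 1111*
[col 1] -010*, -011*, -100, -111*, 0-00, 0-11*, 00-0, 001-*, 1-01*, 1-11*, 10-1*, 101-*, 11-1*, 110-
[col 2] --11, -01-, 1--1
Prime implicants: --11, -01-, -100, 0-00, 00-0, 1--1, 110-

NONE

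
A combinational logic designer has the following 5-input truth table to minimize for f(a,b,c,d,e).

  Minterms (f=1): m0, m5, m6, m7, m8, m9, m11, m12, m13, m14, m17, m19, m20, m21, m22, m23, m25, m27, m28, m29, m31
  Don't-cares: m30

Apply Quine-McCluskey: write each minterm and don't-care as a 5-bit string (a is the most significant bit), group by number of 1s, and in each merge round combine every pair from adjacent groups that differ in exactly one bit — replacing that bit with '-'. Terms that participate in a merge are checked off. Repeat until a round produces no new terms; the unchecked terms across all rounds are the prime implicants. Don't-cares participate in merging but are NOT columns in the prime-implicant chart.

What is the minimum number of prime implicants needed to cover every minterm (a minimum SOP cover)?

[col 0] 00000*, 00101*, 00110*, 00111*, 01000*, 01001*, 01011*, 01100*, 01101*, 01110*, 10001*, 10011*, 10100*, 10101*, 10110*, 10111*, 11001*, 11011*, 11100*, 11101*, 11110*, 11111*
[col 1] -0101*, -0110*, -0111*, -1001*, -1011*, -1100*, -1101*, -1110*, 0-000, 0-101*, 0-110*, 001-1*, 0011-*, 01-00*, 01-01*, 010-1*, 0100-*, 011-0*, 0110-*, 1-001*, 1-011*, 1-100*, 1-101*, 1-110*, 1-111*, 10-01*, 10-11*, 100-1*, 101-0*, 101-1*, 1010-*, 1011-*, 11-01*, 11-11*, 110-1*, 111-0*, 111-1*, 1110-*, 1111-*
[col 2] --101, --110, -01-1, -011-, -1-01, -10-1, -11-0, -110-, 01-0-, 1--01*, 1--11*, 1-0-1*, 1-1-0*, 1-1-1*, 1-10-*, 1-11-*, 10--1*, 101--*, 11--1*, 111--*
[col 3] 1---1, 1-1--
Prime implicants: --101, --110, -01-1, -011-, -1-01, -10-1, -11-0, -110-, 0-000, 01-0-, 1---1, 1-1--
PI chart (minterm → PIs covering it):
  0 | 0-000  (sole → essential)
  5 | --101,-01-1
  6 | --110,-011-
  7 | -01-1,-011-
  8 | 0-000,01-0-
  9 | -1-01,-10-1,01-0-
  11 | -10-1  (sole → essential)
  12 | -11-0,-110-,01-0-
  13 | --101,-1-01,-110-,01-0-
  14 | --110,-11-0
  17 | 1---1  (sole → essential)
  19 | 1---1  (sole → essential)
  20 | 1-1--  (sole → essential)
  21 | --101,-01-1,1---1,1-1--
  22 | --110,-011-,1-1--
  23 | -01-1,-011-,1---1,1-1--
  25 | -1-01,-10-1,1---1
  27 | -10-1,1---1
  28 | -11-0,-110-,1-1--
  29 | --101,-1-01,-110-,1---1,1-1--
  31 | 1---1,1-1--
Essential prime implicants: -10-1, 0-000, 1---1, 1-1--
Petrick residual → --101, -011-, -11-0
Minimum SOP uses 7 PIs: cd'e + b'cd + bc'e + bce' + a'c'd'e' + ae + ac

7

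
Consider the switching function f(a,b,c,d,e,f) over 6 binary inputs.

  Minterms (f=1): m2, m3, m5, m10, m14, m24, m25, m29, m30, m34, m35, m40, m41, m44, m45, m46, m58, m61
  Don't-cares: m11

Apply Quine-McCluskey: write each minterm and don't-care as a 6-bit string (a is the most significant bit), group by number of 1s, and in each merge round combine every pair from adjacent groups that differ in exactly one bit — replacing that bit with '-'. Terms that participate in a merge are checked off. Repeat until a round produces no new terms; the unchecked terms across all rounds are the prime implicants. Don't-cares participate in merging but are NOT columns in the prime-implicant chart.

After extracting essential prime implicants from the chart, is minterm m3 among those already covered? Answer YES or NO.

YES

Round 0: 000010✓ 000011✓ 000101 001010✓ 001011✓ 001110✓ 011000✓ 011001✓ 011101✓ 011110✓ 100010✓ 100011✓ 101000✓ 101001✓ 101100✓ 101101✓ 101110✓ 111010 111101✓
Round 1: -00010✓ -00011✓ -01110 -11101 0-1110 00-010✓ 00-011✓ 00001-✓ 001-10 00101-✓ 011-01 01100- 1-1101 10001-✓ 101-00✓ 101-01✓ 10100-✓ 1011-0 10110-✓
Round 2: -0001- 00-01- 101-0-
PIs = {-0001-, -01110, -11101, 0-1110, 00-01-, 000101, 001-10, 011-01, 01100-, 1-1101, 101-0-, 1011-0, 111010}
Coverage chart:
  m2: -0001-,00-01-
  m3: -0001-,00-01-
  m5: 000101 ←essential
  m10: 00-01-,001-10
  m14: -01110,0-1110,001-10
  m24: 01100- ←essential
  m25: 011-01,01100-
  m29: -11101,011-01
  m30: 0-1110 ←essential
  m34: -0001- ←essential
  m35: -0001- ←essential
  m40: 101-0- ←essential
  m41: 101-0- ←essential
  m44: 101-0-,1011-0
  m45: 1-1101,101-0-
  m46: -01110,1011-0
  m58: 111010 ←essential
  m61: -11101,1-1101
Essential: -0001-, 0-1110, 000101, 01100-, 101-0-, 111010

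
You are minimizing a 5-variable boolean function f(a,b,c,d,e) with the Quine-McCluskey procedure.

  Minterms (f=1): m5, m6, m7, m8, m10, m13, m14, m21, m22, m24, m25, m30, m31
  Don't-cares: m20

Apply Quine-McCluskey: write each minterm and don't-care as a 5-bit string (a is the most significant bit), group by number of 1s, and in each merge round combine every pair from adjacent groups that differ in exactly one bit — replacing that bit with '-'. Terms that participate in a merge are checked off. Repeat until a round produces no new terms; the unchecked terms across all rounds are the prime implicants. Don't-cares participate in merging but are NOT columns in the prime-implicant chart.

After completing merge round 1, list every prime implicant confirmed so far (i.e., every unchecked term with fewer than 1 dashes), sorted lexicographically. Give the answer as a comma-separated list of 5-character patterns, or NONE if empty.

NONE

size-2^0 implicants → 00101(✓)  00110(✓)  00111(✓)  01000(✓)  01010(✓)  01101(✓)  01110(✓)  10100(✓)  10101(✓)  10110(✓)  11000(✓)  11001(✓)  11110(✓)  11111(✓)
size-2^1 implicants → -0101  -0110(✓)  -1000  -1110(✓)  0-101  0-110(✓)  001-1  0011-  01-10  010-0  1-110(✓)  101-0  1010-  1100-  1111-
size-2^2 implicants → --110
Unchecked terms (primes): --110, -0101, -1000, 0-101, 001-1, 0011-, 01-10, 010-0, 101-0, 1010-, 1100-, 1111-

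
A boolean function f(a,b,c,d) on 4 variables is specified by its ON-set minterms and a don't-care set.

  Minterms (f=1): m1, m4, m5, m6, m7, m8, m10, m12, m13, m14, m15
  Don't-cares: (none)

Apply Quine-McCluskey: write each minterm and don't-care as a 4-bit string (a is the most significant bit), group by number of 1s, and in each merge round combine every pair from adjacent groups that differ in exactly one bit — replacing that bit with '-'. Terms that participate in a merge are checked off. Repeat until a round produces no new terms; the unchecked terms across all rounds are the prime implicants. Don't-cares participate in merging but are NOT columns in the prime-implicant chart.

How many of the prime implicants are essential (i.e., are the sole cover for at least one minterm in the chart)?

size-2^0 implicants → 0001(✓)  0100(✓)  0101(✓)  0110(✓)  0111(✓)  1000(✓)  1010(✓)  1100(✓)  1101(✓)  1110(✓)  1111(✓)
size-2^1 implicants → -100(✓)  -101(✓)  -110(✓)  -111(✓)  0-01  01-0(✓)  01-1(✓)  010-(✓)  011-(✓)  1-00(✓)  1-10(✓)  10-0(✓)  11-0(✓)  11-1(✓)  110-(✓)  111-(✓)
size-2^2 implicants → -1-0(✓)  -1-1(✓)  -10-(✓)  -11-(✓)  01--(✓)  1--0  11--(✓)
size-2^3 implicants → -1--
Unchecked terms (primes): -1--, 0-01, 1--0
Minterm coverage:
  m1 ⊆ 0-01 [E]
  m4 ⊆ -1-- [E]
  m5 ⊆ -1--,0-01
  m6 ⊆ -1-- [E]
  m7 ⊆ -1-- [E]
  m8 ⊆ 1--0 [E]
  m10 ⊆ 1--0 [E]
  m12 ⊆ -1--,1--0
  m13 ⊆ -1-- [E]
  m14 ⊆ -1--,1--0
  m15 ⊆ -1-- [E]
E = {-1--, 0-01, 1--0}

3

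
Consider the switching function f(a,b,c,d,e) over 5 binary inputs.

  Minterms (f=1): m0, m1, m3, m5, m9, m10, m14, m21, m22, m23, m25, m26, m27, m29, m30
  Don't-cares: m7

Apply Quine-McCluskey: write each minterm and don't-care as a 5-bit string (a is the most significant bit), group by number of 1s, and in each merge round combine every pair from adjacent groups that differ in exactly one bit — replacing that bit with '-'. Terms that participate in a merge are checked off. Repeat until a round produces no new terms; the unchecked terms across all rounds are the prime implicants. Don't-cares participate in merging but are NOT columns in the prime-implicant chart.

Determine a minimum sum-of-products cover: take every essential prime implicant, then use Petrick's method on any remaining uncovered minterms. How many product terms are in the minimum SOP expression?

7

[col 0] 00000*, 00001*, 00011*, 00101*, 00111*, 01001*, 01010*, 01110*, 10101*, 10110*, 10111*, 11001*, 11010*, 11011*, 11101*, 11110*
[col 1] -0101*, -0111*, -1001, -1010*, -1110*, 0-001, 00-01*, 00-11*, 000-1*, 0000-, 001-1*, 01-10*, 1-101, 1-110, 101-1*, 1011-, 11-01, 11-10*, 110-1, 1101-
[col 2] -01-1, -1-10, 00--1
Prime implicants: -01-1, -1-10, -1001, 0-001, 00--1, 0000-, 1-101, 1-110, 1011-, 11-01, 110-1, 1101-
PI chart (minterm → PIs covering it):
  0 | 0000-  (sole → essential)
  1 | 0-001,00--1,0000-
  3 | 00--1  (sole → essential)
  5 | -01-1,00--1
  9 | -1001,0-001
  10 | -1-10  (sole → essential)
  14 | -1-10  (sole → essential)
  21 | -01-1,1-101
  22 | 1-110,1011-
  23 | -01-1,1011-
  25 | -1001,11-01,110-1
  26 | -1-10,1101-
  27 | 110-1,1101-
  29 | 1-101,11-01
  30 | -1-10,1-110
Essential prime implicants: -1-10, 00--1, 0000-
Petrick residual → -1001, 1-101, 1011-, 110-1
Minimum SOP uses 7 PIs: bde' + bc'd'e + a'b'e + a'b'c'd' + acd'e + ab'cd + abc'e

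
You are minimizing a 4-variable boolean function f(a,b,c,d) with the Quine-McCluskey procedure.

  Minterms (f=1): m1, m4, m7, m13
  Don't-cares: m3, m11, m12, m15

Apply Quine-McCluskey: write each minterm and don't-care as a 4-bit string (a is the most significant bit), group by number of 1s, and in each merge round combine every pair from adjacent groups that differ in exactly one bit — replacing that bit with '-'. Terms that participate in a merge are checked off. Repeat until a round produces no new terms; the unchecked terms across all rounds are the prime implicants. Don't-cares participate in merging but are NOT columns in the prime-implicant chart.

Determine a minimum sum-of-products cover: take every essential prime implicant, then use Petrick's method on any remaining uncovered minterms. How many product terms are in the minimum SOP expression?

4

Round 0: 0001✓ 0011✓ 0100✓ 0111✓ 1011✓ 1100✓ 1101✓ 1111✓
Round 1: -011✓ -100 -111✓ 0-11✓ 00-1 1-11✓ 11-1 110-
Round 2: --11
PIs = {--11, -100, 00-1, 11-1, 110-}
Coverage chart:
  m1: 00-1 ←essential
  m4: -100 ←essential
  m7: --11 ←essential
  m13: 11-1,110-
Essential: --11, -100, 00-1
Petrick residual → 11-1
Min cover (4 terms): cd + bc'd' + a'b'd + abd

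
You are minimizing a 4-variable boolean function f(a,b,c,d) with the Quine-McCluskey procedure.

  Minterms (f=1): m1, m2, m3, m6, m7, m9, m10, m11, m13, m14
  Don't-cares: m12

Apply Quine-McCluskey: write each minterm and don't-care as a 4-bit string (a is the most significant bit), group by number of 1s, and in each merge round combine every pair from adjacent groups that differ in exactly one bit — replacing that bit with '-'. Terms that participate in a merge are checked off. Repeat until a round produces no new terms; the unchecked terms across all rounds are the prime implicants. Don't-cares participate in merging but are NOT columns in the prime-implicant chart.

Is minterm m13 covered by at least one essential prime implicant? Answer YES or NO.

NO

[col 0] 0001*, 0010*, 0011*, 0110*, 0111*, 1001*, 1010*, 1011*, 1100*, 1101*, 1110*
[col 1] -001*, -010*, -011*, -110*, 0-10*, 0-11*, 00-1*, 001-*, 011-*, 1-01, 1-10*, 10-1*, 101-*, 11-0, 110-
[col 2] --10, -0-1, -01-, 0-1-
Prime implicants: --10, -0-1, -01-, 0-1-, 1-01, 11-0, 110-
PI chart (minterm → PIs covering it):
  1 | -0-1  (sole → essential)
  2 | --10,-01-,0-1-
  3 | -0-1,-01-,0-1-
  6 | --10,0-1-
  7 | 0-1-  (sole → essential)
  9 | -0-1,1-01
  10 | --10,-01-
  11 | -0-1,-01-
  13 | 1-01,110-
  14 | --10,11-0
Essential prime implicants: -0-1, 0-1-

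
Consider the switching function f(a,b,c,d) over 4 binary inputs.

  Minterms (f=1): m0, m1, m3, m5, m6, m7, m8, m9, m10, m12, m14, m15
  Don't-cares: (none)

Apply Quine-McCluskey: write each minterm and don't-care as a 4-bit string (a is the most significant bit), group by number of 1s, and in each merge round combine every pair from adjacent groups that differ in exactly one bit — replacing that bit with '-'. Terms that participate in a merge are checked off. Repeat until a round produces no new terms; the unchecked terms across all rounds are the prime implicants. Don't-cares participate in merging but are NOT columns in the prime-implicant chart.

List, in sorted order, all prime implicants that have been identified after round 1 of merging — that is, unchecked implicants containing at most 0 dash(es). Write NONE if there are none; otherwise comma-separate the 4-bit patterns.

Round 0: 0000✓ 0001✓ 0011✓ 0101✓ 0110✓ 0111✓ 1000✓ 1001✓ 1010✓ 1100✓ 1110✓ 1111✓
Round 1: -000✓ -001✓ -110✓ -111✓ 0-01✓ 0-11✓ 00-1✓ 000-✓ 01-1✓ 011-✓ 1-00✓ 1-10✓ 10-0✓ 100-✓ 11-0✓ 111-✓
Round 2: -00- -11- 0--1 1--0
PIs = {-00-, -11-, 0--1, 1--0}

NONE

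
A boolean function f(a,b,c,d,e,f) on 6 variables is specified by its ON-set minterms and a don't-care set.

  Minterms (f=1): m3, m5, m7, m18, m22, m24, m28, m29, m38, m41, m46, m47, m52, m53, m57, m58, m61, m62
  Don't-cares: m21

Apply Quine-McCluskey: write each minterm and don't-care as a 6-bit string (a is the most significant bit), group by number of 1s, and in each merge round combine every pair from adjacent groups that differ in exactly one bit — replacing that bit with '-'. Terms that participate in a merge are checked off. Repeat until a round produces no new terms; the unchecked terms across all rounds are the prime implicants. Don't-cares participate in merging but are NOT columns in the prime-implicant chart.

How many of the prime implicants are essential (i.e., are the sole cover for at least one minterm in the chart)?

[col 0] 000011*, 000101*, 000111*, 010010*, 010101*, 010110*, 011000*, 011100*, 011101*, 100110*, 101001*, 101110*, 101111*, 110100*, 110101*, 111001*, 111010*, 111101*, 111110*
[col 1] -10101*, -11101*, 0-0101, 000-11, 0001-1, 01-101*, 010-10, 011-00, 01110-, 1-1001, 1-1110, 10-110, 10111-, 11-101*, 11010-, 111-01, 111-10
[col 2] -1-101
Prime implicants: -1-101, 0-0101, 000-11, 0001-1, 010-10, 011-00, 01110-, 1-1001, 1-1110, 10-110, 10111-, 11010-, 111-01, 111-10
PI chart (minterm → PIs covering it):
  3 | 000-11  (sole → essential)
  5 | 0-0101,0001-1
  7 | 000-11,0001-1
  18 | 010-10  (sole → essential)
  22 | 010-10  (sole → essential)
  24 | 011-00  (sole → essential)
  28 | 011-00,01110-
  29 | -1-101,01110-
  38 | 10-110  (sole → essential)
  41 | 1-1001  (sole → essential)
  46 | 1-1110,10-110,10111-
  47 | 10111-  (sole → essential)
  52 | 11010-  (sole → essential)
  53 | -1-101,11010-
  57 | 1-1001,111-01
  58 | 111-10  (sole → essential)
  61 | -1-101,111-01
  62 | 1-1110,111-10
Essential prime implicants: 000-11, 010-10, 011-00, 1-1001, 10-110, 10111-, 11010-, 111-10

8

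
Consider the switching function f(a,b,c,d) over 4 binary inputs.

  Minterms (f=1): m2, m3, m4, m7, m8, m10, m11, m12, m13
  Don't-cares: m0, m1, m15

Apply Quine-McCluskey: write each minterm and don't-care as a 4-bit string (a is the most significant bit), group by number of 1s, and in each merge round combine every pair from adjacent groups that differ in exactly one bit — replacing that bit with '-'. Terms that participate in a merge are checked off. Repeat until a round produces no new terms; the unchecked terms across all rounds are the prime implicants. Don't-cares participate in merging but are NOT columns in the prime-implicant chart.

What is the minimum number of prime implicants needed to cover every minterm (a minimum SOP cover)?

size-2^0 implicants → 0000(✓)  0001(✓)  0010(✓)  0011(✓)  0100(✓)  0111(✓)  1000(✓)  1010(✓)  1011(✓)  1100(✓)  1101(✓)  1111(✓)
size-2^1 implicants → -000(✓)  -010(✓)  -011(✓)  -100(✓)  -111(✓)  0-00(✓)  0-11(✓)  00-0(✓)  00-1(✓)  000-(✓)  001-(✓)  1-00(✓)  1-11(✓)  10-0(✓)  101-(✓)  11-1  110-
size-2^2 implicants → --00  --11  -0-0  -01-  00--
Unchecked terms (primes): --00, --11, -0-0, -01-, 00--, 11-1, 110-
Minterm coverage:
  m2 ⊆ -0-0,-01-,00--
  m3 ⊆ --11,-01-,00--
  m4 ⊆ --00 [E]
  m7 ⊆ --11 [E]
  m8 ⊆ --00,-0-0
  m10 ⊆ -0-0,-01-
  m11 ⊆ --11,-01-
  m12 ⊆ --00,110-
  m13 ⊆ 11-1,110-
E = {--00, --11}
Petrick residual → -0-0, 11-1
Cover = c'd' + cd + b'd' + abd  |cover|=4

4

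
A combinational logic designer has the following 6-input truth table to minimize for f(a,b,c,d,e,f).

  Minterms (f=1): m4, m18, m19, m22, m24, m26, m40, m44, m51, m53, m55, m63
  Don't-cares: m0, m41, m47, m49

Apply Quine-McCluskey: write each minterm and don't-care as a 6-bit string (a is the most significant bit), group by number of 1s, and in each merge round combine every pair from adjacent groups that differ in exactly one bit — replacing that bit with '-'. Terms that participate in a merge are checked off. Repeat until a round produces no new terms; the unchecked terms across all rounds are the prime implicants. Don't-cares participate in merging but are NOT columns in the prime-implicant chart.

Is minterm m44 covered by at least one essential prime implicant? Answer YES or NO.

size-2^0 implicants → 000000(✓)  000100(✓)  010010(✓)  010011(✓)  010110(✓)  011000(✓)  011010(✓)  101000(✓)  101001(✓)  101100(✓)  101111(✓)  110001(✓)  110011(✓)  110101(✓)  110111(✓)  111111(✓)
size-2^1 implicants → -10011  000-00  01-010  010-10  01001-  0110-0  1-1111  101-00  10100-  11-111  110-01(✓)  110-11(✓)  1100-1(✓)  1101-1(✓)
size-2^2 implicants → 110--1
Unchecked terms (primes): -10011, 000-00, 01-010, 010-10, 01001-, 0110-0, 1-1111, 101-00, 10100-, 11-111, 110--1
Minterm coverage:
  m4 ⊆ 000-00 [E]
  m18 ⊆ 01-010,010-10,01001-
  m19 ⊆ -10011,01001-
  m22 ⊆ 010-10 [E]
  m24 ⊆ 0110-0 [E]
  m26 ⊆ 01-010,0110-0
  m40 ⊆ 101-00,10100-
  m44 ⊆ 101-00 [E]
  m51 ⊆ -10011,110--1
  m53 ⊆ 110--1 [E]
  m55 ⊆ 11-111,110--1
  m63 ⊆ 1-1111,11-111
E = {000-00, 010-10, 0110-0, 101-00, 110--1}

YES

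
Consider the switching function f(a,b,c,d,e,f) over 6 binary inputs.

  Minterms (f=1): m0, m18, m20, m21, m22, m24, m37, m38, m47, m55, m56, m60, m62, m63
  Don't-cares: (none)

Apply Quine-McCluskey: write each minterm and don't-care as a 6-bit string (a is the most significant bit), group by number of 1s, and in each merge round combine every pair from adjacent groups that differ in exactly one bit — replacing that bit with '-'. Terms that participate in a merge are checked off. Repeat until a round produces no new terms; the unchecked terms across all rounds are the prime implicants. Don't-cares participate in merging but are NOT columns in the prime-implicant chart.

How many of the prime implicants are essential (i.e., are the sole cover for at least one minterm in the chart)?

8

[col 0] 000000, 010010*, 010100*, 010101*, 010110*, 011000*, 100101, 100110, 101111*, 110111*, 111000*, 111100*, 111110*, 111111*
[col 1] -11000, 010-10, 0101-0, 01010-, 1-1111, 11-111, 111-00, 1111-0, 11111-
Prime implicants: -11000, 000000, 010-10, 0101-0, 01010-, 1-1111, 100101, 100110, 11-111, 111-00, 1111-0, 11111-
PI chart (minterm → PIs covering it):
  0 | 000000  (sole → essential)
  18 | 010-10  (sole → essential)
  20 | 0101-0,01010-
  21 | 01010-  (sole → essential)
  22 | 010-10,0101-0
  24 | -11000  (sole → essential)
  37 | 100101  (sole → essential)
  38 | 100110  (sole → essential)
  47 | 1-1111  (sole → essential)
  55 | 11-111  (sole → essential)
  56 | -11000,111-00
  60 | 111-00,1111-0
  62 | 1111-0,11111-
  63 | 1-1111,11-111,11111-
Essential prime implicants: -11000, 000000, 010-10, 01010-, 1-1111, 100101, 100110, 11-111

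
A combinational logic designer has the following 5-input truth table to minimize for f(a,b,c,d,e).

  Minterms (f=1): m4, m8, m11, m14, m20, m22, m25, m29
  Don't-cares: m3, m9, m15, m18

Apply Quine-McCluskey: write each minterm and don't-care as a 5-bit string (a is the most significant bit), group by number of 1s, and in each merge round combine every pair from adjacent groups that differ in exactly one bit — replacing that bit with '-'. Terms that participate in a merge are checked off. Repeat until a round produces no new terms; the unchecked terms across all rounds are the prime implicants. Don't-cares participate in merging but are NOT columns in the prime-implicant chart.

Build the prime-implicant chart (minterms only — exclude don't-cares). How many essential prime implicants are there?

size-2^0 implicants → 00011(✓)  00100(✓)  01000(✓)  01001(✓)  01011(✓)  01110(✓)  01111(✓)  10010(✓)  10100(✓)  10110(✓)  11001(✓)  11101(✓)
size-2^1 implicants → -0100  -1001  0-011  01-11  010-1  0100-  0111-  10-10  101-0  11-01
Unchecked terms (primes): -0100, -1001, 0-011, 01-11, 010-1, 0100-, 0111-, 10-10, 101-0, 11-01
Minterm coverage:
  m4 ⊆ -0100 [E]
  m8 ⊆ 0100- [E]
  m11 ⊆ 0-011,01-11,010-1
  m14 ⊆ 0111- [E]
  m20 ⊆ -0100,101-0
  m22 ⊆ 10-10,101-0
  m25 ⊆ -1001,11-01
  m29 ⊆ 11-01 [E]
E = {-0100, 0100-, 0111-, 11-01}

4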